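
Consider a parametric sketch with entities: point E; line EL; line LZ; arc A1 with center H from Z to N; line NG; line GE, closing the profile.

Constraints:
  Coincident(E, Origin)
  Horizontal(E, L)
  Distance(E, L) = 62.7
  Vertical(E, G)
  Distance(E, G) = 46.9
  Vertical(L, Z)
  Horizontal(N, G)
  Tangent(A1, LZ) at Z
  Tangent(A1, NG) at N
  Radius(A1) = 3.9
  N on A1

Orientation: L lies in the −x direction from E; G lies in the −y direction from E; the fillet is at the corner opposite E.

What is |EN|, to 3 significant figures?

75.2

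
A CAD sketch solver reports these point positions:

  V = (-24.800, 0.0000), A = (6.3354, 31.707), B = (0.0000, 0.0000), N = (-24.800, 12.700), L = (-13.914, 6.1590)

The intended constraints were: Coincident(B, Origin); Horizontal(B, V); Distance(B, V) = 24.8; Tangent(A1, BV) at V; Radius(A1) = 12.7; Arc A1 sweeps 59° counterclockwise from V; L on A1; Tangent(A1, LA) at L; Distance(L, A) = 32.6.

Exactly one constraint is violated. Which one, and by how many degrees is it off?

Tangent(A1, LA) at L — off by 7.40°.

B = (0.00, 0.00) ✓; B.y = 0.00, V.y = 0.00 ✓; |BV| = 24.80 ✓; ∠(NV, VB) = 90.00° ✓; |NV| = 12.70 ✓; bearing(N→L) − bearing(N→V) = 59.00° ✓; |NL| = 12.70 ✓; ∠(NL, LA) = 97.40° ✗; |LA| = 32.60 ✓.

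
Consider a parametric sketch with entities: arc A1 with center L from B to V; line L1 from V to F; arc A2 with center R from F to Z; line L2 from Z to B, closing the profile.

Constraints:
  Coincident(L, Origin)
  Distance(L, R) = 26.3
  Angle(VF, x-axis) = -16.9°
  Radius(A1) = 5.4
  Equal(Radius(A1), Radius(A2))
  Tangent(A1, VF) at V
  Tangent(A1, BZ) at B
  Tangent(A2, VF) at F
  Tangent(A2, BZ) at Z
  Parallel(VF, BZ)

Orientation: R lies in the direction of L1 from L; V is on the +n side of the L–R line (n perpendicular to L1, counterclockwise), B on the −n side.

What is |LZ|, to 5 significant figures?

26.849

Tangency of A1 to both parallel lines with radius 5.4 puts V and B at L ± 5.4·n: V = (1.5698, 5.1668), B = (-1.5698, -5.1668). Equal radii place F and Z the same way about R: F = R + 5.4·n = (26.734, -2.4787), Z = R − 5.4·n = (23.594, -12.812). Then |LZ| = |Z − L| = 26.849.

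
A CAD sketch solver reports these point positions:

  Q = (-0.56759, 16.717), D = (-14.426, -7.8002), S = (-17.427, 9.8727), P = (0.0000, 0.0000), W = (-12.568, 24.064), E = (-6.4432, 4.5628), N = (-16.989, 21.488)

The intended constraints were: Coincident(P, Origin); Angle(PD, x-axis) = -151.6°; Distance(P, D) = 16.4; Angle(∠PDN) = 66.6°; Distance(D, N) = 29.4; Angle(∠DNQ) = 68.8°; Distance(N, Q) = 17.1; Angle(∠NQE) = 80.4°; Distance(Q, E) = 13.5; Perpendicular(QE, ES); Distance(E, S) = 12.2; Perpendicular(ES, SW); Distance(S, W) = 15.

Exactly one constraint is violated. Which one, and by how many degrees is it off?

Perpendicular(ES, SW) — off by 6.90°.

P = (0.00, 0.00) ✓; PD at -151.6° ✓; |PD| = 16.40 ✓; ∠PDN = 66.60° ✓; |DN| = 29.40 ✓; ∠DNQ = 68.80° ✓; |NQ| = 17.10 ✓; ∠NQE = 80.40° ✓; |QE| = 13.50 ✓; ∠(QE, ES) = 90.00° ✓; |ES| = 12.20 ✓; ∠(ES, SW) = 83.10° ✗; |SW| = 15.00 ✓.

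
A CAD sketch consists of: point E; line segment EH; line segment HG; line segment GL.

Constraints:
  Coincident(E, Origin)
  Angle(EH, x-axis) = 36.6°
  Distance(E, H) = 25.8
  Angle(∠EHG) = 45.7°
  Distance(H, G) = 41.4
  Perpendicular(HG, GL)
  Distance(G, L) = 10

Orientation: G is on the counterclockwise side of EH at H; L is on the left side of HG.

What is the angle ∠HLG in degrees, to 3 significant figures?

76.4°

E is at the origin; EH runs at 36.6° with length 25.8, so H = 25.8·(cos 36.6°, sin 36.6°) = (20.7, 15.4). ∠EHG = 45.7°, so HG runs at 36.6° + (180° − 45.7°) = 171° from the x-axis; with |HG| = 41.4, G = H + 41.4·(cos 171°, sin 171°) = (-20.2, 21.9). The perpendicularity gives GL at right angles to HG; with |GL| = 10.0 on the left of HG, L = G + 10.0·(-0.158, -0.987) = (-21.7, 12.1). Then cos ∠HLG = LH·LG / (|LH||LG|), giving 76.4°.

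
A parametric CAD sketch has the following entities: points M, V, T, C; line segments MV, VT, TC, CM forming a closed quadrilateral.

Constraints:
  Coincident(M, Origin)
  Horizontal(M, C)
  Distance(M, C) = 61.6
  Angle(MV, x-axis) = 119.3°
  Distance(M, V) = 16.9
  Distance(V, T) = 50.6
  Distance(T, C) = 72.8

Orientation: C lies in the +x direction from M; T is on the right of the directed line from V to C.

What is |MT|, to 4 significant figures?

35.52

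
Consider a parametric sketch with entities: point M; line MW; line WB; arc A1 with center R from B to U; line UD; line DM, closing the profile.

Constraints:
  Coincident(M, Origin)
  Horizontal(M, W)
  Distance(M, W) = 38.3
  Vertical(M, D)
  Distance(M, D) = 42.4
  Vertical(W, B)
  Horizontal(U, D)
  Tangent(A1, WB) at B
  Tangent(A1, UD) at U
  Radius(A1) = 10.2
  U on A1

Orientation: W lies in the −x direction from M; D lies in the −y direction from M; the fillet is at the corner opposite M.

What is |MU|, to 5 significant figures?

50.866

The virtual corner opposite M is at (-38.300, -42.400). Tangency of A1 to WB means the radius RB is perpendicular to WB and the tangent condition forces RU to be normal to UD, with radius 10.2, so the center R sits 10.2 in from both sides at R = (-28.100, -32.200). That places the tangent points at B = (-38.300, -32.200) on WB and U = (-28.100, -42.400) on UD. Then |MU| = |U − M| = 50.866.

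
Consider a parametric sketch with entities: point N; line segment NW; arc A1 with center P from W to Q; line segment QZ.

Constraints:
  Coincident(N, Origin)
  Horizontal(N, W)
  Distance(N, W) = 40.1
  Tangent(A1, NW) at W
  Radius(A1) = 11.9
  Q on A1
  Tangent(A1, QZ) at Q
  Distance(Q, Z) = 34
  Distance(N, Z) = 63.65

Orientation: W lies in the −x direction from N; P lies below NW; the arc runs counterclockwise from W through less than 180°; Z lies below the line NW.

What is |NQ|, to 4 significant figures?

53.73

Checks: |PQ| = 11.90 ✓; ∠(PQ, QZ) = 90.00° ✓; |QZ| = 34.00 ✓; |NZ| = 63.65 ✓.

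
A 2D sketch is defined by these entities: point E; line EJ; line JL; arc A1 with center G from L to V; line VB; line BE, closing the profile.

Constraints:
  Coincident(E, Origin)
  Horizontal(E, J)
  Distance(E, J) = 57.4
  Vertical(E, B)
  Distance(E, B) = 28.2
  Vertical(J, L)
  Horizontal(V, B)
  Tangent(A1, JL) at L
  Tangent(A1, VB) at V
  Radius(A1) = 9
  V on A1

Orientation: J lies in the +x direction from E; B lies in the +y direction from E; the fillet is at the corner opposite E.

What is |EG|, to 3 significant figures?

52.1

E is at the origin; E and J share the same y with |EJ| = 57.4 and J on the +x side, so J = (57.4, 0.00). E and B share the same x with |EB| = 28.2 and B on the +y side, so B = (0.00, 28.2). The virtual corner opposite E is at (57.4, 28.2). A1 meets JL tangentially, so GL is at right angles to JL and since A1 is tangent to VB there, GV ⟂ VB, with radius 9.0, so the center G sits 9.0 in from both sides at G = (48.4, 19.2). Then |EG| = |G − E| = 52.1.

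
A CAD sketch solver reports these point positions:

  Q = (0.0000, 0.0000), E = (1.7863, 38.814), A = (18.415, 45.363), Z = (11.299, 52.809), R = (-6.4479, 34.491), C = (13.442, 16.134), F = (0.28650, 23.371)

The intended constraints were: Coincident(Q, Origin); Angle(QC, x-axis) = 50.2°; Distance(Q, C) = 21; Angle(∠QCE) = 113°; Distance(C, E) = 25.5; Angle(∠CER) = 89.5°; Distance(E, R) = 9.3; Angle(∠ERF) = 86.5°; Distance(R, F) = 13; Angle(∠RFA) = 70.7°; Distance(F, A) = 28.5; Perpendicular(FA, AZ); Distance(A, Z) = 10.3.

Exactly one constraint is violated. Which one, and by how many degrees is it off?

Perpendicular(FA, AZ) — off by 6.80°.

Q = (0.00, 0.00) ✓; QC at 50.20° ✓; |QC| = 21.00 ✓; ∠QCE = 113.0° ✓; |CE| = 25.50 ✓; ∠CER = 89.50° ✓; |ER| = 9.300 ✓; ∠ERF = 86.50° ✓; |RF| = 13.00 ✓; ∠RFA = 70.70° ✓; |FA| = 28.50 ✓; ∠(FA, AZ) = 83.20° ✗; |AZ| = 10.30 ✓.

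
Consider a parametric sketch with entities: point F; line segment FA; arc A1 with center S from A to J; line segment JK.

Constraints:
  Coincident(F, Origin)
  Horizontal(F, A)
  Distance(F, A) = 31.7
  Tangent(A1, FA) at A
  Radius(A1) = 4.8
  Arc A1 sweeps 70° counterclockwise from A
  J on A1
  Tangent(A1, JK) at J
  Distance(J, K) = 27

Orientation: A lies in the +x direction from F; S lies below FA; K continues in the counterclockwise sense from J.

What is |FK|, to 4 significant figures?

33.71

On A1, A sits at bearing 90° from S; a 70° counterclockwise sweep puts J at bearing 160°, so J = S + 4.8·(cos 160°, sin 160°) = (27.19, -3.158). Since A1 is tangent to JK there, SJ ⟂ JK, so JK runs along (−sin 160°, cos 160°); with |JK| = 27.0, K = (17.95, -28.53). Then |FK| = |K − F| = 33.71.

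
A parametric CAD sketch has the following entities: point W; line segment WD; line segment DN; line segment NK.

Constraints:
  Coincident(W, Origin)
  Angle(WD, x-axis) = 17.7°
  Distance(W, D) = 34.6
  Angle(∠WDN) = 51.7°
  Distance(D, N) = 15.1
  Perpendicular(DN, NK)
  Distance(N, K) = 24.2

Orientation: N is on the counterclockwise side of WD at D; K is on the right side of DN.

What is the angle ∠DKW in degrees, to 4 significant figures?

39.01°

W is at the origin; WD runs at 17.7° with length 34.6, so D = 34.6·(cos 17.7°, sin 17.7°) = (32.96, 10.52). ∠WDN = 51.7°, so DN runs at 17.7° + (180° − 51.7°) = 146.0° from the x-axis; with |DN| = 15.1, N = D + 15.1·(cos 146.0°, sin 146.0°) = (20.44, 18.96). DN ⟂ NK; with |NK| = 24.2 on the right of DN, K = N + 24.2·(0.5592, 0.8290) = (33.98, 39.03). Then cos ∠DKW = KD·KW / (|KD||KW|), giving 39.01°.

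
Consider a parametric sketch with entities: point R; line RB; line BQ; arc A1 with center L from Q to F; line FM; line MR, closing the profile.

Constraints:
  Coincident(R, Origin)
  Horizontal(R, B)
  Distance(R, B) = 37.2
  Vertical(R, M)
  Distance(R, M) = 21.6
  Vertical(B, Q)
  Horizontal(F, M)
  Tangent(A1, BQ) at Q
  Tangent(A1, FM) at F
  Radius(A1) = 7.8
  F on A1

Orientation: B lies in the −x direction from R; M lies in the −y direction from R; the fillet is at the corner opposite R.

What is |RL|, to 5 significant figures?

32.478

R is at the origin; R and B share the same y with |RB| = 37.2 and B on the −x side, so B = (-37.200, 0.0000). R and M share the same x with |RM| = 21.6 and M on the −y side, so M = (0.0000, -21.600). The virtual corner opposite R is at (-37.200, -21.600). Since A1 is tangent to BQ there, LQ ⟂ BQ and tangency of A1 to FM means the radius LF is perpendicular to FM, with radius 7.8, so the center L sits 7.8 in from both sides at L = (-29.400, -13.800). Then |RL| = |L − R| = 32.478.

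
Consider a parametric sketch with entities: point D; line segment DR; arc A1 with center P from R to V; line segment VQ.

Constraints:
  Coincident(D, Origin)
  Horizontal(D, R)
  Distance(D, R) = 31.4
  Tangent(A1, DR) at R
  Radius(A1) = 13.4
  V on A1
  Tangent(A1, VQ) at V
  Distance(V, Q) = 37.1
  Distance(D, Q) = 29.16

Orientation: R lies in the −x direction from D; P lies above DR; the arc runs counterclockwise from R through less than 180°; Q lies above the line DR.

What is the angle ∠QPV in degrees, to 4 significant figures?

70.14°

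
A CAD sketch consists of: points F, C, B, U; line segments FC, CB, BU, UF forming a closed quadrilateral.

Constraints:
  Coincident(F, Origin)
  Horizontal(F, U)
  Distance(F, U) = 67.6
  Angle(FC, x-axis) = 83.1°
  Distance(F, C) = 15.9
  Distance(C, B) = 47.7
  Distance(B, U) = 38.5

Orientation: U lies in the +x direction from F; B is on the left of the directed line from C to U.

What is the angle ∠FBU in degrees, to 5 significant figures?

88.254°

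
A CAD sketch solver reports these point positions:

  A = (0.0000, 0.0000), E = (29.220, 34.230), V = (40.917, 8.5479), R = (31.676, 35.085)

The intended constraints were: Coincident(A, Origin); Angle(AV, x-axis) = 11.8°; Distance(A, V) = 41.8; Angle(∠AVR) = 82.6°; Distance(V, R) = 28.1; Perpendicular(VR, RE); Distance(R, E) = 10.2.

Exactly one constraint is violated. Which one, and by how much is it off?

Distance(R, E) = 10.2 — off by 7.60.

A = (0.00, 0.00) ✓; AV at 11.80° ✓; |AV| = 41.80 ✓; ∠AVR = 82.60° ✓; |VR| = 28.10 ✓; ∠(VR, RE) = 89.99° ✓; |RE| = 2.601 ✗.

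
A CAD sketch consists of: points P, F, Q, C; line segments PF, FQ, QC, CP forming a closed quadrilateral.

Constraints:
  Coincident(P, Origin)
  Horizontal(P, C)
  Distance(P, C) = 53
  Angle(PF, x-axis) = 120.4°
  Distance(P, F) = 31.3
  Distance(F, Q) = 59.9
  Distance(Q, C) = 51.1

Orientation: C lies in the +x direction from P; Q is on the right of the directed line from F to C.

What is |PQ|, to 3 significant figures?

28.9

P is at the origin; P and C share the same y with |PC| = 53.0 and C in +x, so C = (53.0, 0). PF runs at 120.4° with |PF| = 31.3, so F = (-15.8, 27.0). Q is determined by |FQ| = 59.9 and |QC| = 51.1 together: it lies at the intersection of circle(F, 59.9) and circle(C, 51.1). With |FC| = 73.9, the foot of the radical line on FC is 43.6 from F and the perpendicular offset is √(59.9² − 43.6²) = 41.1. Taking the right-of-FC solution: Q = (9.72, -27.2).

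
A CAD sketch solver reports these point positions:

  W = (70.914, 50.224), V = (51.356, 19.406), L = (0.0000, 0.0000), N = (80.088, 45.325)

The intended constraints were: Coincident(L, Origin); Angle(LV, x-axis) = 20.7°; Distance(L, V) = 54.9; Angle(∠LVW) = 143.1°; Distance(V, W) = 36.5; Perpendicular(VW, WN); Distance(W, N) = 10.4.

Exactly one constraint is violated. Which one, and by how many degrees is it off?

Perpendicular(VW, WN) — off by 4.30°.

L = (0.00, 0.00) ✓; LV at 20.70° ✓; |LV| = 54.90 ✓; ∠LVW = 143.1° ✓; |VW| = 36.50 ✓; ∠(VW, WN) = 85.70° ✗; |WN| = 10.40 ✓.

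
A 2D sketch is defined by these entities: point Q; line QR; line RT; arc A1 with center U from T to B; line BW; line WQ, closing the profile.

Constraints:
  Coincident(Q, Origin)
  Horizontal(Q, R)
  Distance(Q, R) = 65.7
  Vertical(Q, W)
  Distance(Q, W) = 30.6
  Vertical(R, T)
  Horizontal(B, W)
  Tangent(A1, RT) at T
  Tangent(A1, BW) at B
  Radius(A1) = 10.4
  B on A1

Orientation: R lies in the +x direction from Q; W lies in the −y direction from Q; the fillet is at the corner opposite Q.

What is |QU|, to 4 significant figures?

58.87

Q is at the origin; QR is horizontal with |QR| = 65.7 and R on the +x side, so R = (65.70, 0.000). Q and W share the same x with |QW| = 30.6 and W on the −y side, so W = (0.000, -30.60). The virtual corner opposite Q is at (65.70, -30.60). The tangent condition forces UT to be normal to RT and A1 meets BW tangentially, so UB is at right angles to BW, with radius 10.4, so the center U sits 10.4 in from both sides at U = (55.30, -20.20). Then |QU| = |U − Q| = 58.87.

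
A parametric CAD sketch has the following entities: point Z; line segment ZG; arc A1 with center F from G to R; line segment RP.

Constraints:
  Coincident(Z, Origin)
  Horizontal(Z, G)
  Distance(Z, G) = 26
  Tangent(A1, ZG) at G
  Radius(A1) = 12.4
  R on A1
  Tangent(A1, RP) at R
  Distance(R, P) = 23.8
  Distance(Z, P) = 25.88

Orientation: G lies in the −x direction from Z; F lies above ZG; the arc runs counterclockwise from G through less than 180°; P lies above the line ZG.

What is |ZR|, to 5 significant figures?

16.575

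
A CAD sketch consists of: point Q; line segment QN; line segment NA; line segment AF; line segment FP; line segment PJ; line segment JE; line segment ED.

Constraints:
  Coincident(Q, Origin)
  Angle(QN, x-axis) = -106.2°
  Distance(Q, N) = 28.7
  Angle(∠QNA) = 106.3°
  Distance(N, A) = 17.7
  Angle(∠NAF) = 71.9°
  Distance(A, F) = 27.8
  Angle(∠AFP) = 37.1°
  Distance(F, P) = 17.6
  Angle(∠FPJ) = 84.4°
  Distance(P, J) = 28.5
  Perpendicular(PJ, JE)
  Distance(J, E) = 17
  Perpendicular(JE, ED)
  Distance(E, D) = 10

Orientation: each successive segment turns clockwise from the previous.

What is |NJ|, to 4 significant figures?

31.22

Q is at the origin; QN runs at -106.2° with length 28.7, so N = (-8.007, -27.56). ∠QNA = 106.3° gives NA at -179.9° from the x-axis; with |NA| = 17.7, A = (-25.71, -27.59). ∠NAF = 71.9° gives AF at 72.00° from the x-axis; with |AF| = 27.8, F = (-17.12, -1.152). ∠AFP = 37.1° gives FP at -70.90° from the x-axis; with |FP| = 17.6, P = (-11.36, -17.78). ∠FPJ = 84.4° gives PJ at -166.5° from the x-axis; with |PJ| = 28.5, J = (-39.07, -24.44). Then |NJ| = |J − N| = 31.22.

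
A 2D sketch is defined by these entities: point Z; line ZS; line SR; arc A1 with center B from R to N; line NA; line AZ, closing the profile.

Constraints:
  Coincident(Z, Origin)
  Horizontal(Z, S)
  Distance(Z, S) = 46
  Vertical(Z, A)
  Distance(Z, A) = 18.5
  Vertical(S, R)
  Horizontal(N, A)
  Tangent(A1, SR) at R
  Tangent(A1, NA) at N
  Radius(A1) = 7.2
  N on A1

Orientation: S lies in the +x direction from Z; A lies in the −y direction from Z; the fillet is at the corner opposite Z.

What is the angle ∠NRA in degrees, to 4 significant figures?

36.10°

The virtual corner opposite Z is at (46.00, -18.50). The tangent condition forces BR to be normal to SR and tangency of A1 to NA means the radius BN is perpendicular to NA, with radius 7.2, so the center B sits 7.2 in from both sides at B = (38.80, -11.30). That places the tangent points at R = (46.00, -11.30) on SR and N = (38.80, -18.50) on NA. Then cos ∠NRA = RN·RA / (|RN||RA|), giving 36.10°.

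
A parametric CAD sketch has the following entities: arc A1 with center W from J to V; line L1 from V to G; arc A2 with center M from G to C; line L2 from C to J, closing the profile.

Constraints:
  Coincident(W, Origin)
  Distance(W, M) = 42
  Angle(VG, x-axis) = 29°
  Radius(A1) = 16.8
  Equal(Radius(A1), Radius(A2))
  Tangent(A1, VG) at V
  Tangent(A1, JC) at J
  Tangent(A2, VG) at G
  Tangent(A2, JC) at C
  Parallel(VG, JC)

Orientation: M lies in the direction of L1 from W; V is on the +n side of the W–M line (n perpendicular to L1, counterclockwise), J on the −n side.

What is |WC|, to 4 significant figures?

45.24

The slot axis is L1's direction at 29.0°, so u = (cos 29.0°, sin 29.0°) = (0.8746, 0.4848) and n = (−sin 29.0°, cos 29.0°) = (-0.4848, 0.8746). W is at the origin and M lies 42.0 along u from W, so M = 42.0·u = (36.73, 20.36). Tangency of A1 to both parallel lines with radius 16.8 puts V and J at W ± 16.8·n: V = (-8.145, 14.69), J = (8.145, -14.69). Equal radii place G and C the same way about M: G = M + 16.8·n = (28.59, 35.06), C = M − 16.8·n = (44.88, 5.668). Then |WC| = |C − W| = 45.24.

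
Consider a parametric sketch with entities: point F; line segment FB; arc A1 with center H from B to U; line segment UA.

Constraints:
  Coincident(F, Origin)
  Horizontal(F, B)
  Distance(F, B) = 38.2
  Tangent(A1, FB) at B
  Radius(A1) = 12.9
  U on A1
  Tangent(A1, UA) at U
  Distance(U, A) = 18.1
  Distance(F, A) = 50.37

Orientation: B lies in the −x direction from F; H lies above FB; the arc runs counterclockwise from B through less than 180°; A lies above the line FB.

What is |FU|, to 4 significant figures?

33.30

Checks: ∠(HB, BF) = 90.00° ✓; |HB| = 12.90 ✓; |HU| = 12.90 ✓; ∠(HU, UA) = 90.00° ✓; |UA| = 18.10 ✓; |FA| = 50.37 ✓.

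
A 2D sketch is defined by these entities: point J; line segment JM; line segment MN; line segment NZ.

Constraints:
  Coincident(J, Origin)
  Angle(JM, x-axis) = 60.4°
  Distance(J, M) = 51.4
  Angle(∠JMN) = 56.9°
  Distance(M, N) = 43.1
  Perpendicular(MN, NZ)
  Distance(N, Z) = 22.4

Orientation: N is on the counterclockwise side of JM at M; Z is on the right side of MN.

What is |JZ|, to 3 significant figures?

67.2

J is at the origin; JM runs at 60.4° with length 51.4, so M = 51.4·(cos 60.4°, sin 60.4°) = (25.4, 44.7). ∠JMN = 56.9°, so MN runs at 60.4° + (180° − 56.9°) = 184° from the x-axis; with |MN| = 43.1, N = M + 43.1·(cos 184°, sin 184°) = (-17.6, 42.1). The perpendicularity gives NZ at right angles to MN; with |NZ| = 22.4 on the right of MN, Z = N + 22.4·(-0.0610, 0.998) = (-19.0, 64.4). Then |JZ| = |Z − J| = 67.2.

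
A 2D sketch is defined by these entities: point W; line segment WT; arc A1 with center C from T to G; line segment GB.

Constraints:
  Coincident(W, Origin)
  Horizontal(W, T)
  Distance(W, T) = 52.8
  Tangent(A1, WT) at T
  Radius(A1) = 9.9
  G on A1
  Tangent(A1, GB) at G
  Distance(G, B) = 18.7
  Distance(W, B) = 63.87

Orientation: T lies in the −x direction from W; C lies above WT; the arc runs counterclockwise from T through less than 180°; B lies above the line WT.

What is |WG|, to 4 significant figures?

47.53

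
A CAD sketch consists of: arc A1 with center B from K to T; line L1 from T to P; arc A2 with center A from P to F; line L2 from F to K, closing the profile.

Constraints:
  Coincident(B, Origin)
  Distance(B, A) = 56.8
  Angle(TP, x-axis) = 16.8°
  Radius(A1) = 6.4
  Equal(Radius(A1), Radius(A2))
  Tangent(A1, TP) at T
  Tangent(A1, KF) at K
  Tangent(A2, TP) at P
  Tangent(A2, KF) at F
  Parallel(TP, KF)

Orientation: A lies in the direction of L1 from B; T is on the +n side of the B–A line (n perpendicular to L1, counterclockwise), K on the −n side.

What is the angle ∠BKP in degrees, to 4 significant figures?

77.30°

Tangency of A1 to both parallel lines with radius 6.4 puts T and K at B ± 6.4·n: T = (-1.850, 6.127), K = (1.850, -6.127). Equal radii place P and F the same way about A: P = A + 6.4·n = (52.53, 22.54), F = A − 6.4·n = (56.23, 10.29). Then cos ∠BKP = KB·KP / (|KB||KP|), giving 77.30°.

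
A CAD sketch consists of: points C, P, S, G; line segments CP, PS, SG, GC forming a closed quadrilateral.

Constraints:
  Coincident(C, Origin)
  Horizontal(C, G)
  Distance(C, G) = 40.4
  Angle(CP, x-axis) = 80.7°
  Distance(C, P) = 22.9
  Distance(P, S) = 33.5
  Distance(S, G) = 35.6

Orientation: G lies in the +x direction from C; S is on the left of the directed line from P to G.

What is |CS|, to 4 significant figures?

49.44

C is at the origin; C and G share the same y with |CG| = 40.4 and G in +x, so G = (40.4, 0). CP runs at 80.7° with |CP| = 22.9, so P = (3.701, 22.60). S is determined by |PS| = 33.5 and |SG| = 35.6 together: it lies at the intersection of circle(P, 33.5) and circle(G, 35.6). With |PG| = 43.10, the foot of the radical line on PG is 19.87 from P and the perpendicular offset is √(33.5² − 19.87²) = 26.97. Taking the left-of-PG solution: S = (34.76, 35.15).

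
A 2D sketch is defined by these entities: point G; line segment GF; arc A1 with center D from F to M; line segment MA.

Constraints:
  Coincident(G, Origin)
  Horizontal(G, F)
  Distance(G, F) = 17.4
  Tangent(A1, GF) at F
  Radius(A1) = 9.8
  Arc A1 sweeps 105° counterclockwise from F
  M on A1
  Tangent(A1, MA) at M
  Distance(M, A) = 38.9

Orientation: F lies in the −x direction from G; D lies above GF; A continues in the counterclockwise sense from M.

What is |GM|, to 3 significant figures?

14.7

Since A1 is tangent to GF there, DF ⟂ GF, so D = F + (0, 9.8) = (-17.4, 9.80). On A1, F sits at bearing -90° from D; a 105° counterclockwise sweep puts M at bearing 15°, so M = D + 9.8·(cos 15°, sin 15°) = (-7.93, 12.3). Then |GM| = |M − G| = 14.7.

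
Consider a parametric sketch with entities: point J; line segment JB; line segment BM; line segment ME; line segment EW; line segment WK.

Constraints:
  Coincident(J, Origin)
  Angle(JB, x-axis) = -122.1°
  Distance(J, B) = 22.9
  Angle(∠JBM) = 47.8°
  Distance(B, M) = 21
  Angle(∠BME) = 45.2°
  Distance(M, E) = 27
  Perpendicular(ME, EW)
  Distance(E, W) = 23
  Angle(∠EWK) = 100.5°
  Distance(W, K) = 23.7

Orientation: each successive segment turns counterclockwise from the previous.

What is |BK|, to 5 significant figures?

16.656

J is at the origin; JB runs at -122.1° with length 22.9, so B = (-12.169, -19.399). ∠JBM = 47.8° gives BM at 10.100° from the x-axis; with |BM| = 21.0, M = (8.5055, -15.716). ∠BME = 45.2° gives ME at 144.90° from the x-axis; with |ME| = 27.0, E = (-13.585, -0.19125). ME ⟂ EW, so EW runs at -125.10°; with |EW| = 23.0, W = (-26.810, -19.009). ∠EWK = 100.5° gives WK at -45.600° from the x-axis; with |WK| = 23.7, K = (-10.228, -35.942). Then |BK| = |K − B| = 16.656.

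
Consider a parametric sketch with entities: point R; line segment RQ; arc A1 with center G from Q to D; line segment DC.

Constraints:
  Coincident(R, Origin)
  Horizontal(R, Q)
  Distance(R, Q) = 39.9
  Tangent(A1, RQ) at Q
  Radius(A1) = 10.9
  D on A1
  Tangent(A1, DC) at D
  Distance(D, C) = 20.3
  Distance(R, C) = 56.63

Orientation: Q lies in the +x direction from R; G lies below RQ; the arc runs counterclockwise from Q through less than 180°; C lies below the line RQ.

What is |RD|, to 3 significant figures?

36.9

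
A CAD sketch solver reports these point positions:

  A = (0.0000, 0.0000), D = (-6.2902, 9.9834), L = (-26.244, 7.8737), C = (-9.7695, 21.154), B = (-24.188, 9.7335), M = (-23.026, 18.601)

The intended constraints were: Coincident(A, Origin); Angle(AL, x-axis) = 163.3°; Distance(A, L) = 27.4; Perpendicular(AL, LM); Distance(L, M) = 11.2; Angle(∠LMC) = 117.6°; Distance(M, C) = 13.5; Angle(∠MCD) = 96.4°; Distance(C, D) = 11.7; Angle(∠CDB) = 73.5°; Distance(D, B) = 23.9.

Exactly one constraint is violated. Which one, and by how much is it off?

Distance(D, B) = 23.9 — off by 6.00.

A = (0.00, 0.00) ✓; AL at 163.3° ✓; |AL| = 27.40 ✓; ∠(AL, LM) = 90.00° ✓; |LM| = 11.20 ✓; ∠LMC = 117.6° ✓; |MC| = 13.50 ✓; ∠MCD = 96.40° ✓; |CD| = 11.70 ✓; ∠CDB = 73.50° ✓; |DB| = 17.90 ✗.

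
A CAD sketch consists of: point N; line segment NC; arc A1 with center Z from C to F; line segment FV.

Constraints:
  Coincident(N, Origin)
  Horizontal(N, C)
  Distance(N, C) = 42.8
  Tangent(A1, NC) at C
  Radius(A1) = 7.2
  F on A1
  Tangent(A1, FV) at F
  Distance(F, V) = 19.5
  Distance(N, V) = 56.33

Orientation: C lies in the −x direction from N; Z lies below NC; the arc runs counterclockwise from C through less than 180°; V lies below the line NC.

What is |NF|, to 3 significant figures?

50.5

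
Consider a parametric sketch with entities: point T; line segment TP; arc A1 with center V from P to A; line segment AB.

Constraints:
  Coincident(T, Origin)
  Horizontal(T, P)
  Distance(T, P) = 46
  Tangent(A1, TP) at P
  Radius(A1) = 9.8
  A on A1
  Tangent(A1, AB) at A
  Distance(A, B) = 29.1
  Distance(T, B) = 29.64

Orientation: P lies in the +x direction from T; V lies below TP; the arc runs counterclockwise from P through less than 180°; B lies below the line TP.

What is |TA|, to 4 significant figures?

39.22

T is at the origin; T and P share the same y with |TP| = 46.0 and P on the +x side, so P = (46.00, 0.000). Tangency of A1 to TP means the radius VP is perpendicular to TP, so V = P + (0, -9.8) = (46.00, -9.800). Since VA ⟂ AB (tangency), |VB| = √(9.8² + 29.1²) = 30.71 regardless of where A sits on A1. So B lies on both circle(T, 29.64) and circle(V, 30.71); the below-TP intersection is B = (18.39, -23.24). A is the foot of the tangent from B: A = (39.12, -2.819).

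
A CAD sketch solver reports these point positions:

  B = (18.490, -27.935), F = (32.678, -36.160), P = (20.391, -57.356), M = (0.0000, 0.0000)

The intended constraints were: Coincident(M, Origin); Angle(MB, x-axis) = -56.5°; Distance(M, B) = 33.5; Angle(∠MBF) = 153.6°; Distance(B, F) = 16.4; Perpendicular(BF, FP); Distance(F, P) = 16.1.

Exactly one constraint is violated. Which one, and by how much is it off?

Distance(F, P) = 16.1 — off by 8.40.

M = (0.00, 0.00) ✓; MB at -56.50° ✓; |MB| = 33.50 ✓; ∠MBF = 153.6° ✓; |BF| = 16.40 ✓; ∠(BF, FP) = 90.00° ✓; |FP| = 24.50 ✗.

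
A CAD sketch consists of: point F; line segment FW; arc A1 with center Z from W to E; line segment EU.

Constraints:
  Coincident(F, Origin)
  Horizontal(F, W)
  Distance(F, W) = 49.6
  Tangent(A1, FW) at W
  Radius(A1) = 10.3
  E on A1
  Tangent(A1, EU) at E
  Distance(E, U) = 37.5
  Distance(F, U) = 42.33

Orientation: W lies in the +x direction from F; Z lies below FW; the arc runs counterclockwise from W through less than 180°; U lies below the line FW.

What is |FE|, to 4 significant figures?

41.14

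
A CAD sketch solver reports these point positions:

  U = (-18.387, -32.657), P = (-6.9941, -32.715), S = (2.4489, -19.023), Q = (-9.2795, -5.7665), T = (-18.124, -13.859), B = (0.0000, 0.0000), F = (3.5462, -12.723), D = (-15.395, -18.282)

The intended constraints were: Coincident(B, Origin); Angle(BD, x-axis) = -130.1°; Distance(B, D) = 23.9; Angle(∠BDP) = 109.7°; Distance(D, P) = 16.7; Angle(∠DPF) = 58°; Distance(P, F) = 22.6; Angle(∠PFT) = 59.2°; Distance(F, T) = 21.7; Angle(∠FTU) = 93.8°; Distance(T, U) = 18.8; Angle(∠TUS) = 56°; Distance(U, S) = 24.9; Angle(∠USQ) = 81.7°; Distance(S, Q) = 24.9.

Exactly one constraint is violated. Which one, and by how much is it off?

Distance(S, Q) = 24.9 — off by 7.20.

B = (0.00, 0.00) ✓; BD at -130.1° ✓; |BD| = 23.90 ✓; ∠BDP = 109.7° ✓; |DP| = 16.70 ✓; ∠DPF = 58.00° ✓; |PF| = 22.60 ✓; ∠PFT = 59.20° ✓; |FT| = 21.70 ✓; ∠FTU = 93.80° ✓; |TU| = 18.80 ✓; ∠TUS = 56.00° ✓; |US| = 24.90 ✓; ∠USQ = 81.70° ✓; |SQ| = 17.70 ✗.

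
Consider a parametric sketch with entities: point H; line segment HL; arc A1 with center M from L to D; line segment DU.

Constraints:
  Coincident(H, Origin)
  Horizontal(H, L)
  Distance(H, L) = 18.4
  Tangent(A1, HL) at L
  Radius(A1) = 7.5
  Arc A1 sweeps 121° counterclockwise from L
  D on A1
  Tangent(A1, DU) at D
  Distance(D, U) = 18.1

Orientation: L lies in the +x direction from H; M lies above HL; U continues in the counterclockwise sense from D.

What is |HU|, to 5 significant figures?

31.030

H is at the origin; H and L share the same y with |HL| = 18.4 and L on the +x side, so L = (18.400, 0.0000). Since A1 is tangent to HL there, ML ⟂ HL, so M = L + (0, 7.5) = (18.400, 7.5000). On A1, L sits at bearing -90° from M; a 121° counterclockwise sweep puts D at bearing 31°, so D = M + 7.5·(cos 31°, sin 31°) = (24.829, 11.363). Since A1 is tangent to DU there, MD ⟂ DU, so DU runs along (−sin 31°, cos 31°); with |DU| = 18.1, U = (15.507, 26.878). Then |HU| = |U − H| = 31.030.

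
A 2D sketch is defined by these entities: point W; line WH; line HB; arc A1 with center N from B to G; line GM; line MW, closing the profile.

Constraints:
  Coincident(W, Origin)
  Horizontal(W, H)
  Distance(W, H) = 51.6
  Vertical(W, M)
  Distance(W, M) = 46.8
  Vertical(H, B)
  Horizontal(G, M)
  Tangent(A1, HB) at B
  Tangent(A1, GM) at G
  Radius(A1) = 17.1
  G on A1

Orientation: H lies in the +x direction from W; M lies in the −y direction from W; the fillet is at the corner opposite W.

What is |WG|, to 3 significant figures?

58.1

The virtual corner opposite W is at (51.6, -46.8). The tangent condition forces NB to be normal to HB and tangency of A1 to GM means the radius NG is perpendicular to GM, with radius 17.1, so the center N sits 17.1 in from both sides at N = (34.5, -29.7). That places the tangent points at B = (51.6, -29.7) on HB and G = (34.5, -46.8) on GM. Then |WG| = |G − W| = 58.1.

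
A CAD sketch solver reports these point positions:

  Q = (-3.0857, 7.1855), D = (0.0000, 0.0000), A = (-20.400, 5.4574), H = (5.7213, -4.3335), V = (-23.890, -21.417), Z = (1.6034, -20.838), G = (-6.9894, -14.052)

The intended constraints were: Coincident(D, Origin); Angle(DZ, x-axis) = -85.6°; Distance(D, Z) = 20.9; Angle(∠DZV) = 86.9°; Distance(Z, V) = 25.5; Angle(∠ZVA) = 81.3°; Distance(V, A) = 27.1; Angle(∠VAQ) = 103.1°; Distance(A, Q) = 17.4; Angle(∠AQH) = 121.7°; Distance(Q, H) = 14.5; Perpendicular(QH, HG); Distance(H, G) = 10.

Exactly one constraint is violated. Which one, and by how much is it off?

Distance(H, G) = 10 — off by 6.00.

D = (0.00, 0.00) ✓; DZ at -85.60° ✓; |DZ| = 20.90 ✓; ∠DZV = 86.90° ✓; |ZV| = 25.50 ✓; ∠ZVA = 81.30° ✓; |VA| = 27.10 ✓; ∠VAQ = 103.1° ✓; |AQ| = 17.40 ✓; ∠AQH = 121.7° ✓; |QH| = 14.50 ✓; ∠(QH, HG) = 90.00° ✓; |HG| = 16.00 ✗.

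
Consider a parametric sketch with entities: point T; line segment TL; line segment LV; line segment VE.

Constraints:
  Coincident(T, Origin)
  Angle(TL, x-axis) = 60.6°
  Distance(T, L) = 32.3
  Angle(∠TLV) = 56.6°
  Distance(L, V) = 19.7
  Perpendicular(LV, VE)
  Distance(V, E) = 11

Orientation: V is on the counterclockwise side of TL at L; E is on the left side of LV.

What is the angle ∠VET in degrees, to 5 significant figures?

173.14°

∠TLV = 56.6°, so LV runs at 60.6° + (180° − 56.6°) = 184.00° from the x-axis; with |LV| = 19.7, V = L + 19.7·(cos 184.00°, sin 184.00°) = (-3.7958, 26.766). LV ⟂ VE; with |VE| = 11.0 on the left of LV, E = V + 11.0·(0.069756, -0.99756) = (-3.0285, 15.793). Then cos ∠VET = EV·ET / (|EV||ET|), giving 173.14°.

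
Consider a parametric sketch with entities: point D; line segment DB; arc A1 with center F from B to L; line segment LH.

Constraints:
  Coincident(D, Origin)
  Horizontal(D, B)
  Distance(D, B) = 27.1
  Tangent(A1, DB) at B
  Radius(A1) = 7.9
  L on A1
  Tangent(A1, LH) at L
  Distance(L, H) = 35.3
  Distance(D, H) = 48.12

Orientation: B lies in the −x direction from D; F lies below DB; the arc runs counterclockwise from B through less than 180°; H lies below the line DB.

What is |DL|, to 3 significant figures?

36.1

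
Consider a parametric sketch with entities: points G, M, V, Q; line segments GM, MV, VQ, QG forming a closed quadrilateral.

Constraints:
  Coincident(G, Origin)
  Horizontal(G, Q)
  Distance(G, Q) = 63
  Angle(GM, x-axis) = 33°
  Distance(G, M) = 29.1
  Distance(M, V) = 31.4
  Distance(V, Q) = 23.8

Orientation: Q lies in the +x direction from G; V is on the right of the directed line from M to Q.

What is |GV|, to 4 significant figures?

42.89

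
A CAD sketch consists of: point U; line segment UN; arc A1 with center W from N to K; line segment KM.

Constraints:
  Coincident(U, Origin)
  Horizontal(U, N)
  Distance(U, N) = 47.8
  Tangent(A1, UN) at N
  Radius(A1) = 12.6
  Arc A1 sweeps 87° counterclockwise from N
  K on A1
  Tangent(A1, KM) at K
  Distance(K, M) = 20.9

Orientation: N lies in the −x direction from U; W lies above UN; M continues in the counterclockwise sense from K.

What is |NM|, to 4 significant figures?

35.55

On A1, N sits at bearing -90° from W; an 87° counterclockwise sweep puts K at bearing -3°, so K = W + 12.6·(cos -3°, sin -3°) = (-35.22, 11.94). Since A1 is tangent to KM there, WK ⟂ KM, so KM runs along (−sin -3°, cos -3°); with |KM| = 20.9, M = (-34.12, 32.81). Then |NM| = |M − N| = 35.55.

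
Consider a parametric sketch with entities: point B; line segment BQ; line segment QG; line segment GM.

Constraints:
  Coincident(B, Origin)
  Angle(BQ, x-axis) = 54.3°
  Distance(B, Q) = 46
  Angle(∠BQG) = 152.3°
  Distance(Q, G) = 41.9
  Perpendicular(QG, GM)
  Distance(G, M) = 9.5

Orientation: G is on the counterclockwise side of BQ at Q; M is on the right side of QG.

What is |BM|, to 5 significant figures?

88.211

B is at the origin; BQ runs at 54.3° with length 46.0, so Q = 46.0·(cos 54.3°, sin 54.3°) = (26.843, 37.356). ∠BQG = 152.3°, so QG runs at 54.3° + (180° − 152.3°) = 82.000° from the x-axis; with |QG| = 41.9, G = Q + 41.9·(cos 82.000°, sin 82.000°) = (32.674, 78.848). QG is perpendicular to GM; with |GM| = 9.5 on the right of QG, M = G + 9.5·(0.99027, -0.13917) = (42.082, 77.526). Then |BM| = |M − B| = 88.211.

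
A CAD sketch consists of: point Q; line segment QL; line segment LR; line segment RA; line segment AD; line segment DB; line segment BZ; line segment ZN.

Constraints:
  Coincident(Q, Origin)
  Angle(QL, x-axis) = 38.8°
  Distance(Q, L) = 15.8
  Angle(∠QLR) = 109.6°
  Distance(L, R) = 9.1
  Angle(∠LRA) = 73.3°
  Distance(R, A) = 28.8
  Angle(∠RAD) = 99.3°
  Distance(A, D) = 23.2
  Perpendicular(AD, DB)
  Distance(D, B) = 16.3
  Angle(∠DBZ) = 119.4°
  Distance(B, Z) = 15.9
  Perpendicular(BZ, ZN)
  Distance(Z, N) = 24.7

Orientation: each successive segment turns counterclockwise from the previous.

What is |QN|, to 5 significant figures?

13.963

Q is at the origin; QL runs at 38.8° with length 15.8, so L = (12.314, 9.9003). ∠QLR = 109.6° gives LR at 109.20° from the x-axis; with |LR| = 9.1, R = (9.3209, 18.494). ∠LRA = 73.3° gives RA at -144.10° from the x-axis; with |RA| = 28.8, A = (-14.008, 1.6066). ∠RAD = 99.3° gives AD at -63.400° from the x-axis; with |AD| = 23.2, D = (-3.6203, -19.138). AD ⟂ DB, so DB runs at 26.600°; with |DB| = 16.3, B = (10.954, -11.839). ∠DBZ = 119.4° gives BZ at 87.200° from the x-axis; with |BZ| = 15.9, Z = (11.731, 4.0418). BZ ⟂ ZN, so ZN runs at 177.20°; with |ZN| = 24.7, N = (-12.939, 5.2483). Then |QN| = |N − Q| = 13.963.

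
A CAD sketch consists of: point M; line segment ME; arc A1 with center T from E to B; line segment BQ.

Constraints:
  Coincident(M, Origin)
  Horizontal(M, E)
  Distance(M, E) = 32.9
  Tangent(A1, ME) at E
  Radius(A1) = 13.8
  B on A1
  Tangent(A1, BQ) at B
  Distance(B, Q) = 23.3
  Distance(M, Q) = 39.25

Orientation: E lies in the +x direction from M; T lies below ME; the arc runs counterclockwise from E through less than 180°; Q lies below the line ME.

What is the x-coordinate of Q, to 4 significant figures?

16.72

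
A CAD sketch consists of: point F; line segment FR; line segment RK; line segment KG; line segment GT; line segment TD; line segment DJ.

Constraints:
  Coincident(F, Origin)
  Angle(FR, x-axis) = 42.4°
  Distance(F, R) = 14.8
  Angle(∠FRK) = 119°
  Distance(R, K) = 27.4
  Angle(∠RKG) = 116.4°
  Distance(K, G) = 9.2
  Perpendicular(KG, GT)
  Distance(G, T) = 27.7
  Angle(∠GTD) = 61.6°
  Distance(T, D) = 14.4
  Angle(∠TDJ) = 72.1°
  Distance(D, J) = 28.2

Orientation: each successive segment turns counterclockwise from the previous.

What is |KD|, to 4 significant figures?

21.14

F is at the origin; FR runs at 42.4° with length 14.8, so R = (10.93, 9.980). ∠FRK = 119.0° gives RK at 103.4° from the x-axis; with |RK| = 27.4, K = (4.579, 36.63). ∠RKG = 116.4° gives KG at 167.0° from the x-axis; with |KG| = 9.2, G = (-4.385, 38.70). The perpendicularity gives GT at right angles to KG, so GT runs at -103.0°; with |GT| = 27.7, T = (-10.62, 11.71). ∠GTD = 61.6° gives TD at 15.40° from the x-axis; with |TD| = 14.4, D = (3.267, 15.54). Then |KD| = |D − K| = 21.14.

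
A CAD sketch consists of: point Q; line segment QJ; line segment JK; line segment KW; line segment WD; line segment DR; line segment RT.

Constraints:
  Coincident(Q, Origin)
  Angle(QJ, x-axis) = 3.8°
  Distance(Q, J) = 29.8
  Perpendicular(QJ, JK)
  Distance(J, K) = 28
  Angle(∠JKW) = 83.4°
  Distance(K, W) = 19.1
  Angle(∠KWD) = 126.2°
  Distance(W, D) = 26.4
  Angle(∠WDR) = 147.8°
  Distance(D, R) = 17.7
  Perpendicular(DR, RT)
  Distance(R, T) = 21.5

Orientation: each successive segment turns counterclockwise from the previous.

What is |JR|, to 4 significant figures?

34.56

Q is at the origin; QJ runs at 3.8° with length 29.8, so J = (29.73, 1.975). QJ ⟂ JK, so JK runs at 93.80°; with |JK| = 28.0, K = (27.88, 29.91). ∠JKW = 83.4° gives KW at -169.6° from the x-axis; with |KW| = 19.1, W = (9.093, 26.47). ∠KWD = 126.2° gives WD at -115.8° from the x-axis; with |WD| = 26.4, D = (-2.398, 2.697). ∠WDR = 147.8° gives DR at -83.60° from the x-axis; with |DR| = 17.7, R = (-0.4245, -14.89). Then |JR| = |R − J| = 34.56.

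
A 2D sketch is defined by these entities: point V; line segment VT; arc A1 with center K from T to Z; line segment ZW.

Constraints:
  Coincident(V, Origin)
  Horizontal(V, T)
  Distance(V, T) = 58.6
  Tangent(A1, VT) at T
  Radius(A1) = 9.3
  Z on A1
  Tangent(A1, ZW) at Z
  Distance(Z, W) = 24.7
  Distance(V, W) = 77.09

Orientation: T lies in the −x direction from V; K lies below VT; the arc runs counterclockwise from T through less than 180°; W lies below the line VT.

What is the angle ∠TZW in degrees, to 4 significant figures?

136.9°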